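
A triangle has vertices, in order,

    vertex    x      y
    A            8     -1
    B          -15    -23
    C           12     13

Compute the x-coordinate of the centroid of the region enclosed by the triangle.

Apply Gauss's area formula. First the cross-terms c_i = x_i·y_{i+1} − x_{i+1}·y_i:
  -199, 81, -116  ⇒  2A = -234, A = -117.
Then Σ (x_i + x_{i+1})·c_i = -1170, so x̄ = -1170 / (6·(-117)) = 5/3.

5/3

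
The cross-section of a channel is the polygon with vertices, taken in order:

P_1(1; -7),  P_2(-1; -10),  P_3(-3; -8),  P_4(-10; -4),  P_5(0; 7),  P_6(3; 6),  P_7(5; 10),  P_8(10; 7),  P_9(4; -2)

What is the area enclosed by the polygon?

168.5

Apply Gauss's area formula: 2A = Σ (x_i·y_{i+1} − x_{i+1}·y_i), indices taken mod 9.
Σ = (-17) + (-22) + (-68) + (-70) + (-21) + (0) + (-65) + (-48) + (-26) = -337
Area = |Σ|/2 = 168.5.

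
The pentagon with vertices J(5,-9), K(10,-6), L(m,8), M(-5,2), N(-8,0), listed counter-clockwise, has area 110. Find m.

-6

The doubled signed area Σ (x_i y_{i+1} − x_{i+1} y_i) is linear in m.
With m=0 it equals 268; the coefficient of m is 8 (from the two edges through L).
So 8·m + 268 = 2·110 = 220 ⇒ m = -6.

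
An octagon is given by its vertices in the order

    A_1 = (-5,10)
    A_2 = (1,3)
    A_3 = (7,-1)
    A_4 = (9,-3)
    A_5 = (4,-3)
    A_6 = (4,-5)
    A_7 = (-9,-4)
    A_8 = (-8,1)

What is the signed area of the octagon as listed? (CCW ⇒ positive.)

Apply Gauss's area formula: 2A = Σ (x_i·y_{i+1} − x_{i+1}·y_i), indices taken mod 8.
Σ = (-25) + (-22) + (-12) + (-15) + (-8) + (-61) + (-41) + (-75) = -259
Signed area = Σ/2 = -129.5 (negative ⇒ clockwise traversal).

-129.5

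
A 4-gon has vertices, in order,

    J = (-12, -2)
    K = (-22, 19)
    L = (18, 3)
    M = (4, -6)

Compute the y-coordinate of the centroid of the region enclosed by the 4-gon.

105/22

Apply the shoelace (surveyor's) formula. First the cross-terms c_i = x_i·y_{i+1} − x_{i+1}·y_i:
  -272, -408, -120, -80  ⇒  2A = -880, A = -440.
Then Σ (y_i + y_{i+1})·c_i = -12600, so ȳ = -12600 / (6·(-440)) = 105/22.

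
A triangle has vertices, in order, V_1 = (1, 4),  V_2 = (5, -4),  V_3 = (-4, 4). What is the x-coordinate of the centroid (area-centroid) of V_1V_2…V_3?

2/3

Apply the surveyor's formula. First the cross-terms c_i = x_i·y_{i+1} − x_{i+1}·y_i:
  -24, 4, -20  ⇒  2A = -40, A = -20.
Then Σ (x_i + x_{i+1})·c_i = -80, so x̄ = -80 / (6·(-20)) = 2/3.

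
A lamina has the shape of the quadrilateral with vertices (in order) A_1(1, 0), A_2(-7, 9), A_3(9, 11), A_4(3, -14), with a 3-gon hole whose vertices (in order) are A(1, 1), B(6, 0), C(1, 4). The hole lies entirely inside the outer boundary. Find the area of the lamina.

139.5

Outer boundary:
Apply the surveyor's formula: 2A = Σ (x_i·y_{i+1} − x_{i+1}·y_i), indices taken mod 4.
Cross-terms: 9, -158, -159, 14  ⇒  Σ = -294
Area = |Σ|/2 = 147.
Hole:
Apply the surveyor's formula: 2A = Σ (x_i·y_{i+1} − x_{i+1}·y_i), indices taken mod 3.
A→B: (1)(0) − (6)(1) = -6
B→C: (6)(4) − (1)(0) = 24
C→A: (1)(1) − (1)(4) = -3
Σ = 15
Area = |Σ|/2 = 7.5.
Net area = 147 − 7.5 = 139.5.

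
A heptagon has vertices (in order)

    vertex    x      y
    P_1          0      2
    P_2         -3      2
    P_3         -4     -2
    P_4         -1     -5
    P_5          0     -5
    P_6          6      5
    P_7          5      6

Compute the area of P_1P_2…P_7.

47

Σ = (6) + (14) + (18) + (5) + (30) + (11) + (10) = 94
Area = |Σ|/2 = 47.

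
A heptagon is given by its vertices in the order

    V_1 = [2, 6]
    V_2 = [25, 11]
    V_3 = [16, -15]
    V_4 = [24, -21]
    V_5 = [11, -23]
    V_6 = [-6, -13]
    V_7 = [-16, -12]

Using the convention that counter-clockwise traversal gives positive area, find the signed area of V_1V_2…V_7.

-732.5

Σ = (-128) + (-551) + (24) + (-321) + (-281) + (-136) + (-72) = -1465
Signed area = Σ/2 = -732.5 (negative ⇒ clockwise traversal).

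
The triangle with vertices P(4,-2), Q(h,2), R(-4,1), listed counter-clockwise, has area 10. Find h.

0

Write out the shoelace sum; only the two edges meeting at Q involve h:
2·Area = [(4·2 − h·(-2)) + (h·1 − (-4)·2)] + 4
       = 3·h + 20 = 20
⇒ h = 0.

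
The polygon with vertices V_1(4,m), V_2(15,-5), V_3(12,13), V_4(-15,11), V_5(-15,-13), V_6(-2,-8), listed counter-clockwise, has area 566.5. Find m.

Write out the shoelace sum; only the two edges meeting at V_1 involve m:
2·Area = [((-2)·m − 4·(-8)) + (4·(-5) − 15·m)] + 1036
       = -17·m + 1048 = 1133
⇒ m = -5.

-5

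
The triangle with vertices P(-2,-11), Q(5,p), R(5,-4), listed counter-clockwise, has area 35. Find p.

The doubled signed area Σ (x_i y_{i+1} − x_{i+1} y_i) is linear in p.
With p=0 it equals -28; the coefficient of p is -7 (from the two edges through Q).
So -7·p + -28 = 2·35 = 70 ⇒ p = -14.

-14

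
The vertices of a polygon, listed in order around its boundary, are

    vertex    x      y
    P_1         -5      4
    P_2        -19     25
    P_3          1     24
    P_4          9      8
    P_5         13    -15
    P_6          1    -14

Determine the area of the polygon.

605

Apply the surveyor's formula: 2A = Σ (x_i·y_{i+1} − x_{i+1}·y_i), indices taken mod 6.
Cross-terms: -49, -481, -208, -239, -167, -66  ⇒  Σ = -1210
Area = |Σ|/2 = 605.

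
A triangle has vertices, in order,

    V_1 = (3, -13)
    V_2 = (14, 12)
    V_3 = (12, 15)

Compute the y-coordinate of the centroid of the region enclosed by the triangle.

Apply the shoelace formula. First the cross-terms c_i = x_i·y_{i+1} − x_{i+1}·y_i:
  218, 66, -201  ⇒  2A = 83, A = 41.5.
Then Σ (y_i + y_{i+1})·c_i = 1162, so ȳ = 1162 / (6·41.5) = 14/3.

14/3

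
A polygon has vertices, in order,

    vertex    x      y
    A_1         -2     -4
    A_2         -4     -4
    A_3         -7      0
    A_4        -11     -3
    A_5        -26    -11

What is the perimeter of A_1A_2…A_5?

54

|A_1A_2| = √((-2)² + (0)²) = √4 = 2
|A_2A_3| = √((-3)² + (4)²) = √25 = 5
|A_3A_4| = √((-4)² + (-3)²) = √25 = 5
|A_4A_5| = √((-15)² + (-8)²) = √289 = 17
|A_5A_1| = √((24)² + (7)²) = √625 = 25
Perimeter = 2 + 5 + 5 + 17 + 25 = 54.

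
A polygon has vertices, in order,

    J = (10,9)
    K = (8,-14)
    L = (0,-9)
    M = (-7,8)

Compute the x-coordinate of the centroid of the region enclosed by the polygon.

Apply the surveyor's formula. First the cross-terms c_i = x_i·y_{i+1} − x_{i+1}·y_i:
  -212, -72, -63, -143  ⇒  2A = -490, A = -245.
Then Σ (x_i + x_{i+1})·c_i = -4380, so x̄ = -4380 / (6·(-245)) = 146/49.

146/49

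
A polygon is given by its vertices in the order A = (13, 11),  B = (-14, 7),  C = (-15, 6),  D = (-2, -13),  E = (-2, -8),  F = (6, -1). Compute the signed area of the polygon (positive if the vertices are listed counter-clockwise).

Apply Gauss's area formula: 2A = Σ (x_i·y_{i+1} − x_{i+1}·y_i), indices taken mod 6.
A→B: (13)(7) − (-14)(11) = 245
B→C: (-14)(6) − (-15)(7) = 21
C→D: (-15)(-13) − (-2)(6) = 207
D→E: (-2)(-8) − (-2)(-13) = -10
E→F: (-2)(-1) − (6)(-8) = 50
F→A: (6)(11) − (13)(-1) = 79
Σ = 592
Signed area = Σ/2 = 296 (positive ⇒ counter-clockwise traversal).

296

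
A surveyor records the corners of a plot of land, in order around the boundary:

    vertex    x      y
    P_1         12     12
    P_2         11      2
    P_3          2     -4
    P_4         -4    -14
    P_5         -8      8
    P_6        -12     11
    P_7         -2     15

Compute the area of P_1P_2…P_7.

Apply the shoelace (surveyor's) formula: 2A = Σ (x_i·y_{i+1} − x_{i+1}·y_i), indices taken mod 7.
Σ = (-108) + (-48) + (-44) + (-144) + (8) + (-158) + (-204) = -698
Area = |Σ|/2 = 349.

349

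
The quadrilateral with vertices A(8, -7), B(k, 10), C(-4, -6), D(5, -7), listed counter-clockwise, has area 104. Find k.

Write out the shoelace sum; only the two edges meeting at B involve k:
2·Area = [(8·10 − k·(-7)) + (k·(-6) − (-4)·10)] + 79
       = 1·k + 199 = 208
⇒ k = 9.

9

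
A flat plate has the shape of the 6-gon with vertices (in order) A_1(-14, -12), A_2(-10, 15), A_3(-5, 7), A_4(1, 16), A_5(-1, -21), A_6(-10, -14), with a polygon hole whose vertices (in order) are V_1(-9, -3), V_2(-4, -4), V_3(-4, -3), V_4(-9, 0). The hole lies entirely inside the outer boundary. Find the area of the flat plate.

Outer boundary:
Σ = (-330) + (5) + (-87) + (-5) + (-196) + (-76) = -689
Area = |Σ|/2 = 344.5.
Hole:
Apply the surveyor's formula: 2A = Σ (x_i·y_{i+1} − x_{i+1}·y_i), indices taken mod 4.
Σ = (24) + (-4) + (-27) + (27) = 20
Area = |Σ|/2 = 10.
Net area = 344.5 − 10 = 334.5.

334.5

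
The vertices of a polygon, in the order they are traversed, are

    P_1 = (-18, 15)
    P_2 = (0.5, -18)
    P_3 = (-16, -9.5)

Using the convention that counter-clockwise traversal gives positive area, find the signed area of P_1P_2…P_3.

Cross-terms: 316.5, -292.75, -411  ⇒  Σ = -387.25
Signed area = Σ/2 = -193.625 (negative ⇒ clockwise traversal).

-193.625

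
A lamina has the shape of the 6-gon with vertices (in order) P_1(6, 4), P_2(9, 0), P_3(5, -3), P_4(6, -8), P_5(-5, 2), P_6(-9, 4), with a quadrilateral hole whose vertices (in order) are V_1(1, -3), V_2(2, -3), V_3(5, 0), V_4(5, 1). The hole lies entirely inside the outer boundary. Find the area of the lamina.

84

Outer boundary:
Cross-terms: -36, -27, -22, -28, -2, -60  ⇒  Σ = -175
Area = |Σ|/2 = 87.5.
Hole:
Apply Gauss's area formula: 2A = Σ (x_i·y_{i+1} − x_{i+1}·y_i), indices taken mod 4.
Cross-terms: 3, 15, 5, -16  ⇒  Σ = 7
Area = |Σ|/2 = 3.5.
Net area = 87.5 − 3.5 = 84.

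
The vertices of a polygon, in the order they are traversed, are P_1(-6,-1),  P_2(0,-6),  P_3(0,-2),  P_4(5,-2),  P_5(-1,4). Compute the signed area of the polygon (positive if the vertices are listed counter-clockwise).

Cross-terms: 36, 0, 10, 18, 25  ⇒  Σ = 89
Signed area = Σ/2 = 44.5 (positive ⇒ counter-clockwise traversal).

44.5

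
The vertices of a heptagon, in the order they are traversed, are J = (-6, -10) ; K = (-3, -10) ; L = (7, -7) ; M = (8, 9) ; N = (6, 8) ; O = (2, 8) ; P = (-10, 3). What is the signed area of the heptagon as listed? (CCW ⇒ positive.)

Apply the shoelace (surveyor's) formula: 2A = Σ (x_i·y_{i+1} − x_{i+1}·y_i), indices taken mod 7.
J→K: (-6)(-10) − (-3)(-10) = 30
K→L: (-3)(-7) − (7)(-10) = 91
L→M: (7)(9) − (8)(-7) = 119
M→N: (8)(8) − (6)(9) = 10
N→O: (6)(8) − (2)(8) = 32
O→P: (2)(3) − (-10)(8) = 86
P→J: (-10)(-10) − (-6)(3) = 118
Σ = 486
Signed area = Σ/2 = 243 (positive ⇒ counter-clockwise traversal).

243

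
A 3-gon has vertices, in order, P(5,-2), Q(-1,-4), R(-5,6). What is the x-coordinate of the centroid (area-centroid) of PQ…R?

Apply the shoelace (surveyor's) formula. First the cross-terms c_i = x_i·y_{i+1} − x_{i+1}·y_i:
  -22, -26, -20  ⇒  2A = -68, A = -34.
Then Σ (x_i + x_{i+1})·c_i = 68, so x̄ = 68 / (6·(-34)) = -1/3.

-1/3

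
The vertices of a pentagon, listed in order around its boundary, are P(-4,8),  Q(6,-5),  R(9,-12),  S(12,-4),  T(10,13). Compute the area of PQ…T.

190.5

Cross-terms: -28, -27, 108, 196, 132  ⇒  Σ = 381
Area = |Σ|/2 = 190.5.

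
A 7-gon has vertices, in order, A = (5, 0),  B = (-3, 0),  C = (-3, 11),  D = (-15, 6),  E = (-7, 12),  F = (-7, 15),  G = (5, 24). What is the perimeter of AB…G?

|AB| = √((-8)² + (0)²) = √64 = 8
|BC| = √((0)² + (11)²) = √121 = 11
|CD| = √((-12)² + (-5)²) = √169 = 13
|DE| = √((8)² + (6)²) = √100 = 10
|EF| = √((0)² + (3)²) = √9 = 3
|FG| = √((12)² + (9)²) = √225 = 15
|GA| = √((0)² + (-24)²) = √576 = 24
Perimeter = 8 + 11 + 13 + 10 + 3 + 15 + 24 = 84.

84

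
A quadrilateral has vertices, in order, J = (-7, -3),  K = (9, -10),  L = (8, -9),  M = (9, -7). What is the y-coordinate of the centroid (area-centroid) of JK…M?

Apply the shoelace formula. First the cross-terms c_i = x_i·y_{i+1} − x_{i+1}·y_i:
  97, -1, 25, -76  ⇒  2A = 45, A = 22.5.
Then Σ (y_i + y_{i+1})·c_i = -882, so ȳ = -882 / (6·22.5) = -98/15.

-98/15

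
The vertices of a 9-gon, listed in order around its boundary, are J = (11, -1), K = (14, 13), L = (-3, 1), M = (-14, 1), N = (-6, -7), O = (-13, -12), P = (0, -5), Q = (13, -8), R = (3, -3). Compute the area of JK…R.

Σ = (157) + (53) + (11) + (104) + (-19) + (65) + (65) + (-15) + (30) = 451
Area = |Σ|/2 = 225.5.

225.5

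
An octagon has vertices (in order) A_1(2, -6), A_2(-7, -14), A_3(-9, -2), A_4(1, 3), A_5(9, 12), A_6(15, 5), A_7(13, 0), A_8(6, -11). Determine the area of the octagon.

Apply the shoelace (surveyor's) formula: 2A = Σ (x_i·y_{i+1} − x_{i+1}·y_i), indices taken mod 8.
Cross-terms: -70, -112, -25, -15, -135, -65, -143, -14  ⇒  Σ = -579
Area = |Σ|/2 = 289.5.

289.5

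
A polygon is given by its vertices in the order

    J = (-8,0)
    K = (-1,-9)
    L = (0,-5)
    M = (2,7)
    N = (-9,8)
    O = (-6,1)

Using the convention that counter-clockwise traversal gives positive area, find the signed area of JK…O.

106.5

Apply the surveyor's formula: 2A = Σ (x_i·y_{i+1} − x_{i+1}·y_i), indices taken mod 6.
Σ = (72) + (5) + (10) + (79) + (39) + (8) = 213
Signed area = Σ/2 = 106.5 (positive ⇒ counter-clockwise traversal).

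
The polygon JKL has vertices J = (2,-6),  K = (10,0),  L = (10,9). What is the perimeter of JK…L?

|JK| = √((8)² + (6)²) = √100 = 10
|KL| = √((0)² + (9)²) = √81 = 9
|LJ| = √((-8)² + (-15)²) = √289 = 17
Perimeter = 10 + 9 + 17 = 36.

36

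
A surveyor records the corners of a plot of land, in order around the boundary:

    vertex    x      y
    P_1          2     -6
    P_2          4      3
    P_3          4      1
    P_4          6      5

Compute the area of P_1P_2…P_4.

5

Apply the shoelace (surveyor's) formula: 2A = Σ (x_i·y_{i+1} − x_{i+1}·y_i), indices taken mod 4.
Σ = (30) + (-8) + (14) + (-46) = -10
Area = |Σ|/2 = 5.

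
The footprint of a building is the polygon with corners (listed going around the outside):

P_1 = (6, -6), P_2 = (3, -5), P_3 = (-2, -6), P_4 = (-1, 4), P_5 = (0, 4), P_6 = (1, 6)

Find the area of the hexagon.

52

Σ = (-12) + (-28) + (-14) + (-4) + (-4) + (-42) = -104
Area = |Σ|/2 = 52.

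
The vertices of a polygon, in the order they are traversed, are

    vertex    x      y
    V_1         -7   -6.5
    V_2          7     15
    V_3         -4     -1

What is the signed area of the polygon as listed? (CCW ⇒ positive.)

Apply the shoelace (surveyor's) formula: 2A = Σ (x_i·y_{i+1} − x_{i+1}·y_i), indices taken mod 3.
Σ = (-59.5) + (53) + (19) = 12.5
Signed area = Σ/2 = 6.25 (positive ⇒ counter-clockwise traversal).

6.25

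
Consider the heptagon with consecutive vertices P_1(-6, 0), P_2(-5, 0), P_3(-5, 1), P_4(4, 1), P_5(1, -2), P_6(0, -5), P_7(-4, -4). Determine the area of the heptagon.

36

Apply Gauss's area formula: 2A = Σ (x_i·y_{i+1} − x_{i+1}·y_i), indices taken mod 7.
Σ = (0) + (-5) + (-9) + (-9) + (-5) + (-20) + (-24) = -72
Area = |Σ|/2 = 36.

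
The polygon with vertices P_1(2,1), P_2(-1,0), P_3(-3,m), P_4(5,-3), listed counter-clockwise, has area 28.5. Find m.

-6

The doubled signed area Σ (x_i y_{i+1} − x_{i+1} y_i) is linear in m.
With m=0 it equals 21; the coefficient of m is -6 (from the two edges through P_3).
So -6·m + 21 = 2·28.5 = 57 ⇒ m = -6.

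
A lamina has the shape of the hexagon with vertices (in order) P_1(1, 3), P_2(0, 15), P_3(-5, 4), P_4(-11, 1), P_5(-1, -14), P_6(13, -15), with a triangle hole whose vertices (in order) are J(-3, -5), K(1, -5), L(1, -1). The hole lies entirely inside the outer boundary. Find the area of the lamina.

Outer boundary:
Cross-terms: 15, 75, 39, 155, 197, 54  ⇒  Σ = 535
Area = |Σ|/2 = 267.5.
Hole:
Apply the surveyor's formula: 2A = Σ (x_i·y_{i+1} − x_{i+1}·y_i), indices taken mod 3.
Σ = (20) + (4) + (-8) = 16
Area = |Σ|/2 = 8.
Net area = 267.5 − 8 = 259.5.

259.5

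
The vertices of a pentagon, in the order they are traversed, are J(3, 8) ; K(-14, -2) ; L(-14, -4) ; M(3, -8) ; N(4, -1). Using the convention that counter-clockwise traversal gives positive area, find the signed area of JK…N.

J→K: (3)(-2) − (-14)(8) = 106
K→L: (-14)(-4) − (-14)(-2) = 28
L→M: (-14)(-8) − (3)(-4) = 124
M→N: (3)(-1) − (4)(-8) = 29
N→J: (4)(8) − (3)(-1) = 35
Σ = 322
Signed area = Σ/2 = 161 (positive ⇒ counter-clockwise traversal).

161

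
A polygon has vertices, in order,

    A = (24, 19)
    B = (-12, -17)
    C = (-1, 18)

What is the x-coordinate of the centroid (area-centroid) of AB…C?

Apply the surveyor's formula. First the cross-terms c_i = x_i·y_{i+1} − x_{i+1}·y_i:
  -180, -233, -451  ⇒  2A = -864, A = -432.
Then Σ (x_i + x_{i+1})·c_i = -9504, so x̄ = -9504 / (6·(-432)) = 11/3.

11/3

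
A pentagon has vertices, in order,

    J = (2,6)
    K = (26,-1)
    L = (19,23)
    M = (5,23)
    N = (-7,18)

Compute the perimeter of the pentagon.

92

|JK| = √((24)² + (-7)²) = √625 = 25
|KL| = √((-7)² + (24)²) = √625 = 25
|LM| = √((-14)² + (0)²) = √196 = 14
|MN| = √((-12)² + (-5)²) = √169 = 13
|NJ| = √((9)² + (-12)²) = √225 = 15
Perimeter = 25 + 25 + 14 + 13 + 15 = 92.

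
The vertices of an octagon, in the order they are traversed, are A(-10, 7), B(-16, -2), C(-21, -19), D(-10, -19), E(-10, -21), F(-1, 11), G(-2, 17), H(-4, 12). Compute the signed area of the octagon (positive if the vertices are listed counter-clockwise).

316.5

Σ = (132) + (262) + (209) + (20) + (-131) + (5) + (44) + (92) = 633
Signed area = Σ/2 = 316.5 (positive ⇒ counter-clockwise traversal).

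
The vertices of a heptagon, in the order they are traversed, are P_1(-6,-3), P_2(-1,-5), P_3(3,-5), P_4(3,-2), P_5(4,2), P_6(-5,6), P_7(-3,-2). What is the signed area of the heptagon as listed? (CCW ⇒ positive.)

Apply the surveyor's formula: 2A = Σ (x_i·y_{i+1} − x_{i+1}·y_i), indices taken mod 7.
Cross-terms: 27, 20, 9, 14, 34, 28, -3  ⇒  Σ = 129
Signed area = Σ/2 = 64.5 (positive ⇒ counter-clockwise traversal).

64.5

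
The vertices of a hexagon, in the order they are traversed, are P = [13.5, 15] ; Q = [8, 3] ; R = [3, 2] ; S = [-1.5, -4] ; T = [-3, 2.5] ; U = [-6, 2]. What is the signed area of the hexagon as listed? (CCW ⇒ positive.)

Apply Gauss's area formula: 2A = Σ (x_i·y_{i+1} − x_{i+1}·y_i), indices taken mod 6.
P→Q: (13.5)(3) − (8)(15) = -79.5
Q→R: (8)(2) − (3)(3) = 7
R→S: (3)(-4) − (-1.5)(2) = -9
S→T: (-1.5)(2.5) − (-3)(-4) = -15.75
T→U: (-3)(2) − (-6)(2.5) = 9
U→P: (-6)(15) − (13.5)(2) = -117
Σ = -205.25
Signed area = Σ/2 = -102.625 (negative ⇒ clockwise traversal).

-102.625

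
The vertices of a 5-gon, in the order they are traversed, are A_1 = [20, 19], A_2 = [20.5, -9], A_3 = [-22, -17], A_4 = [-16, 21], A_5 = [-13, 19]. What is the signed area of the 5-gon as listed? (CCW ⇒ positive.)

Apply the surveyor's formula: 2A = Σ (x_i·y_{i+1} − x_{i+1}·y_i), indices taken mod 5.
Cross-terms: -569.5, -546.5, -734, -31, -627  ⇒  Σ = -2508
Signed area = Σ/2 = -1254 (negative ⇒ clockwise traversal).

-1254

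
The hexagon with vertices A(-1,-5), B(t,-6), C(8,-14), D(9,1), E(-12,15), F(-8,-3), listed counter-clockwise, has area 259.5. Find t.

1

Write out the shoelace sum; only the two edges meeting at B involve t:
2·Area = [((-1)·(-6) − t·(-5)) + (t·(-14) − 8·(-6))] + 474
       = -9·t + 528 = 519
⇒ t = 1.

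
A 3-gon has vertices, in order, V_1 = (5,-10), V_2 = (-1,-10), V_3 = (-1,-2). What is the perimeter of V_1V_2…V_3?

24

|V_1V_2| = √((-6)² + (0)²) = √36 = 6
|V_2V_3| = √((0)² + (8)²) = √64 = 8
|V_3V_1| = √((6)² + (-8)²) = √100 = 10
Perimeter = 6 + 8 + 10 = 24.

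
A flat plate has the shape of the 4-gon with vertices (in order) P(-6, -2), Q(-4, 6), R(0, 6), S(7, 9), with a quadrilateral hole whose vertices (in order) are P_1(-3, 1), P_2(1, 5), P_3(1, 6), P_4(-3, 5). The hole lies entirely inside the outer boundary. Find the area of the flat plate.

Outer boundary:
Apply the shoelace (surveyor's) formula: 2A = Σ (x_i·y_{i+1} − x_{i+1}·y_i), indices taken mod 4.
Σ = (-44) + (-24) + (-42) + (40) = -70
Area = |Σ|/2 = 35.
Hole:
Σ = (-16) + (1) + (23) + (12) = 20
Area = |Σ|/2 = 10.
Net area = 35 − 10 = 25.

25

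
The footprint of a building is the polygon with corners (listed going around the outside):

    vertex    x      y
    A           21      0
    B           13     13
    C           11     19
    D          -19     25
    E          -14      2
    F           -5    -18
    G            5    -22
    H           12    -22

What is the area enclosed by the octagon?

1201.5

Σ = (273) + (104) + (636) + (312) + (262) + (200) + (154) + (462) = 2403
Area = |Σ|/2 = 1201.5.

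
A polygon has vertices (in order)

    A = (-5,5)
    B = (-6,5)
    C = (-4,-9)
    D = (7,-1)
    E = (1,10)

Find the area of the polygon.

136

Apply the shoelace (surveyor's) formula: 2A = Σ (x_i·y_{i+1} − x_{i+1}·y_i), indices taken mod 5.
Cross-terms: 5, 74, 67, 71, 55  ⇒  Σ = 272
Area = |Σ|/2 = 136.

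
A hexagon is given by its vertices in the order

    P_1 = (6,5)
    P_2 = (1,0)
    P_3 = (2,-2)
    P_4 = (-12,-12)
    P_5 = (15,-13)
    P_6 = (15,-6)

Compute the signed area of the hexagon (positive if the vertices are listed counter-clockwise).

Σ = (-5) + (-2) + (-48) + (336) + (105) + (111) = 497
Signed area = Σ/2 = 248.5 (positive ⇒ counter-clockwise traversal).

248.5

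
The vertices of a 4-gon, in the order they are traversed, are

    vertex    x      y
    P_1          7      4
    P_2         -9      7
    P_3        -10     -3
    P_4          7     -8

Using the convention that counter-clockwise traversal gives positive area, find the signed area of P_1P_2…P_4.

Apply the shoelace (surveyor's) formula: 2A = Σ (x_i·y_{i+1} − x_{i+1}·y_i), indices taken mod 4.
Cross-terms: 85, 97, 101, 84  ⇒  Σ = 367
Signed area = Σ/2 = 183.5 (positive ⇒ counter-clockwise traversal).

183.5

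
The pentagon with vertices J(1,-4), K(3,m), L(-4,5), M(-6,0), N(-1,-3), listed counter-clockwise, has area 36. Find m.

-2

Write out the shoelace sum; only the two edges meeting at K involve m:
2·Area = [(1·m − 3·(-4)) + (3·5 − (-4)·m)] + 55
       = 5·m + 82 = 72
⇒ m = -2.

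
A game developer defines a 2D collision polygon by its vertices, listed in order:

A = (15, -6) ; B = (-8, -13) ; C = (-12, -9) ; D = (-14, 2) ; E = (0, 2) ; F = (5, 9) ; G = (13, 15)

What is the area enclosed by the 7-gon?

430

A→B: (15)(-13) − (-8)(-6) = -243
B→C: (-8)(-9) − (-12)(-13) = -84
C→D: (-12)(2) − (-14)(-9) = -150
D→E: (-14)(2) − (0)(2) = -28
E→F: (0)(9) − (5)(2) = -10
F→G: (5)(15) − (13)(9) = -42
G→A: (13)(-6) − (15)(15) = -303
Σ = -860
Area = |Σ|/2 = 430.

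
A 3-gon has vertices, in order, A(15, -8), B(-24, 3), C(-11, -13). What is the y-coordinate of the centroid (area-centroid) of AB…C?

Apply the shoelace (surveyor's) formula. First the cross-terms c_i = x_i·y_{i+1} − x_{i+1}·y_i:
  -147, 345, 283  ⇒  2A = 481, A = 240.5.
Then Σ (y_i + y_{i+1})·c_i = -8658, so ȳ = -8658 / (6·240.5) = -6.

-6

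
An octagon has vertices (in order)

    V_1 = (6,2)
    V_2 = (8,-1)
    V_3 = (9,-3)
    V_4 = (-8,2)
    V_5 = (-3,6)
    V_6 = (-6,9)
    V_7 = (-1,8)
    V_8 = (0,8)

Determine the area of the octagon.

85.5

Apply the shoelace (surveyor's) formula: 2A = Σ (x_i·y_{i+1} − x_{i+1}·y_i), indices taken mod 8.
Cross-terms: -22, -15, -6, -42, 9, -39, -8, -48  ⇒  Σ = -171
Area = |Σ|/2 = 85.5.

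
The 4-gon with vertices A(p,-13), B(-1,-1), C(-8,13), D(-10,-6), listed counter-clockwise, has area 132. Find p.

The doubled signed area Σ (x_i y_{i+1} − x_{i+1} y_i) is linear in p.
With p=0 it equals 274; the coefficient of p is 5 (from the two edges through A).
So 5·p + 274 = 2·132 = 264 ⇒ p = -2.

-2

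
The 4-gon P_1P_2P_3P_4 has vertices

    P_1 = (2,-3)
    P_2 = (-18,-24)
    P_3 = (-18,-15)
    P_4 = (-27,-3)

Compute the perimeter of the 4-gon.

82

|P_1P_2| = √((-20)² + (-21)²) = √841 = 29
|P_2P_3| = √((0)² + (9)²) = √81 = 9
|P_3P_4| = √((-9)² + (12)²) = √225 = 15
|P_4P_1| = √((29)² + (0)²) = √841 = 29
Perimeter = 29 + 9 + 15 + 29 = 82.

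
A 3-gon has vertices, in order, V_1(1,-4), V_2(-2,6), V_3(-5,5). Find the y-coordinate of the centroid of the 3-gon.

Apply the shoelace (surveyor's) formula. First the cross-terms c_i = x_i·y_{i+1} − x_{i+1}·y_i:
  -2, 20, 15  ⇒  2A = 33, A = 16.5.
Then Σ (y_i + y_{i+1})·c_i = 231, so ȳ = 231 / (6·16.5) = 7/3.

7/3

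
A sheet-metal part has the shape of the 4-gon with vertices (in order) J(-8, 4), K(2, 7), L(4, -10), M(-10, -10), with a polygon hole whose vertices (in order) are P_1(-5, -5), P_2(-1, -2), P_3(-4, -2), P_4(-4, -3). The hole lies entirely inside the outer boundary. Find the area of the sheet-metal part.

Outer boundary:
Σ = (-64) + (-48) + (-140) + (-120) = -372
Area = |Σ|/2 = 186.
Hole:
Apply Gauss's area formula: 2A = Σ (x_i·y_{i+1} − x_{i+1}·y_i), indices taken mod 4.
Σ = (5) + (-6) + (4) + (5) = 8
Area = |Σ|/2 = 4.
Net area = 186 − 4 = 182.

182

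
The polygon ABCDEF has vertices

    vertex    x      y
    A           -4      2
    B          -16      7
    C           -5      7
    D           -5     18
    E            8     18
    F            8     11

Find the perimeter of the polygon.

|AB| = √((-12)² + (5)²) = √169 = 13
|BC| = √((11)² + (0)²) = √121 = 11
|CD| = √((0)² + (11)²) = √121 = 11
|DE| = √((13)² + (0)²) = √169 = 13
|EF| = √((0)² + (-7)²) = √49 = 7
|FA| = √((-12)² + (-9)²) = √225 = 15
Perimeter = 13 + 11 + 11 + 13 + 7 + 15 = 70.

70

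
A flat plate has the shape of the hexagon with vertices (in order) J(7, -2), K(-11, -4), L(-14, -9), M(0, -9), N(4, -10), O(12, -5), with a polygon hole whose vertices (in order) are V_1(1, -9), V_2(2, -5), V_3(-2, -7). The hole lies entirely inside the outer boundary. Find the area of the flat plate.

Outer boundary:
Apply the shoelace (surveyor's) formula: 2A = Σ (x_i·y_{i+1} − x_{i+1}·y_i), indices taken mod 6.
Σ = (-50) + (43) + (126) + (36) + (100) + (11) = 266
Area = |Σ|/2 = 133.
Hole:
Apply Gauss's area formula: 2A = Σ (x_i·y_{i+1} − x_{i+1}·y_i), indices taken mod 3.
Σ = (13) + (-24) + (25) = 14
Area = |Σ|/2 = 7.
Net area = 133 − 7 = 126.

126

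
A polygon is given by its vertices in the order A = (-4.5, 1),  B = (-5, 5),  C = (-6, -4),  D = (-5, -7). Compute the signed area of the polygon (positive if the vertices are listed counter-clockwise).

Σ = (-17.5) + (50) + (22) + (-36.5) = 18
Signed area = Σ/2 = 9 (positive ⇒ counter-clockwise traversal).

9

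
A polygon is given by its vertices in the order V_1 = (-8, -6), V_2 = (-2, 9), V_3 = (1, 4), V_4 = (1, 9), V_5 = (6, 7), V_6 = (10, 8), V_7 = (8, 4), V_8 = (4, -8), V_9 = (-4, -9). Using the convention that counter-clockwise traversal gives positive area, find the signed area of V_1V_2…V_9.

Cross-terms: -84, -17, 5, -47, -22, -24, -80, -68, -48  ⇒  Σ = -385
Signed area = Σ/2 = -192.5 (negative ⇒ clockwise traversal).

-192.5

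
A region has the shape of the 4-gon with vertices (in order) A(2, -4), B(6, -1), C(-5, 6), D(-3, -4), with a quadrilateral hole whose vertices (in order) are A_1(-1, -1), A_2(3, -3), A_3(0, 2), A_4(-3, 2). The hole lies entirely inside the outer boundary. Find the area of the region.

44

Outer boundary:
Apply the shoelace (surveyor's) formula: 2A = Σ (x_i·y_{i+1} − x_{i+1}·y_i), indices taken mod 4.
A→B: (2)(-1) − (6)(-4) = 22
B→C: (6)(6) − (-5)(-1) = 31
C→D: (-5)(-4) − (-3)(6) = 38
D→A: (-3)(-4) − (2)(-4) = 20
Σ = 111
Area = |Σ|/2 = 55.5.
Hole:
Apply the surveyor's formula: 2A = Σ (x_i·y_{i+1} − x_{i+1}·y_i), indices taken mod 4.
Σ = (6) + (6) + (6) + (5) = 23
Area = |Σ|/2 = 11.5.
Net area = 55.5 − 11.5 = 44.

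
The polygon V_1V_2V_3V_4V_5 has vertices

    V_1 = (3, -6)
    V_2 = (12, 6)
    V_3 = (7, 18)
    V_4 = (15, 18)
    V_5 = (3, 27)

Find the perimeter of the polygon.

|V_1V_2| = √((9)² + (12)²) = √225 = 15
|V_2V_3| = √((-5)² + (12)²) = √169 = 13
|V_3V_4| = √((8)² + (0)²) = √64 = 8
|V_4V_5| = √((-12)² + (9)²) = √225 = 15
|V_5V_1| = √((0)² + (-33)²) = √1089 = 33
Perimeter = 15 + 13 + 8 + 15 + 33 = 84.

84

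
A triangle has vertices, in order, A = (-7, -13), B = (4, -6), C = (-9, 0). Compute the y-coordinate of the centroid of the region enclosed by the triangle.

-19/3

Apply Gauss's area formula. First the cross-terms c_i = x_i·y_{i+1} − x_{i+1}·y_i:
  94, -54, 117  ⇒  2A = 157, A = 78.5.
Then Σ (y_i + y_{i+1})·c_i = -2983, so ȳ = -2983 / (6·78.5) = -19/3.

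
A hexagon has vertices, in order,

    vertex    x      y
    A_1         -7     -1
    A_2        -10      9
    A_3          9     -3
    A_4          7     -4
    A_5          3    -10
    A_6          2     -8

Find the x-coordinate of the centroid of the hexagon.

Apply Gauss's area formula. First the cross-terms c_i = x_i·y_{i+1} − x_{i+1}·y_i:
  -73, -51, -15, -58, -4, -58  ⇒  2A = -259, A = -129.5.
Then Σ (x_i + x_{i+1})·c_i = 742, so x̄ = 742 / (6·(-129.5)) = -106/111.

-106/111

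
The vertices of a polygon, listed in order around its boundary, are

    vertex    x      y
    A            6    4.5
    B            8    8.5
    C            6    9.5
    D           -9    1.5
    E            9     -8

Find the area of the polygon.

Apply the shoelace formula: 2A = Σ (x_i·y_{i+1} − x_{i+1}·y_i), indices taken mod 5.
A→B: (6)(8.5) − (8)(4.5) = 15
B→C: (8)(9.5) − (6)(8.5) = 25
C→D: (6)(1.5) − (-9)(9.5) = 94.5
D→E: (-9)(-8) − (9)(1.5) = 58.5
E→A: (9)(4.5) − (6)(-8) = 88.5
Σ = 281.5
Area = |Σ|/2 = 140.75.

140.75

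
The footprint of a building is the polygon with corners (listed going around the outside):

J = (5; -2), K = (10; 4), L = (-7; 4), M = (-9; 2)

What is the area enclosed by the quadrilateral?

Apply Gauss's area formula: 2A = Σ (x_i·y_{i+1} − x_{i+1}·y_i), indices taken mod 4.
Σ = (40) + (68) + (22) + (8) = 138
Area = |Σ|/2 = 69.

69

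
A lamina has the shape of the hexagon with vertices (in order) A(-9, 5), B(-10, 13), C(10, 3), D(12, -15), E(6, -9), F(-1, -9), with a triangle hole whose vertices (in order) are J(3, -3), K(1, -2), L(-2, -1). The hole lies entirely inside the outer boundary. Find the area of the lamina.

289.5

Outer boundary:
Apply the surveyor's formula: 2A = Σ (x_i·y_{i+1} − x_{i+1}·y_i), indices taken mod 6.
Cross-terms: -67, -160, -186, -18, -63, -86  ⇒  Σ = -580
Area = |Σ|/2 = 290.
Hole:
Apply the shoelace (surveyor's) formula: 2A = Σ (x_i·y_{i+1} − x_{i+1}·y_i), indices taken mod 3.
Σ = (-3) + (-5) + (9) = 1
Area = |Σ|/2 = 0.5.
Net area = 290 − 0.5 = 289.5.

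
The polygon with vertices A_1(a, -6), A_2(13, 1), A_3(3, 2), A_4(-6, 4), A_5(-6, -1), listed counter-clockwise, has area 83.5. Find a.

Write out the shoelace sum; only the two edges meeting at A_1 involve a:
2·Area = [((-6)·(-6) − a·(-1)) + (a·1 − 13·(-6))] + 77
       = 2·a + 191 = 167
⇒ a = -12.

-12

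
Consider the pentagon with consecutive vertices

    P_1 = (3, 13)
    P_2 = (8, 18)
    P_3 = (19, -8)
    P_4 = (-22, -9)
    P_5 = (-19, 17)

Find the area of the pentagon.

823

Σ = (-50) + (-406) + (-347) + (-545) + (-298) = -1646
Area = |Σ|/2 = 823.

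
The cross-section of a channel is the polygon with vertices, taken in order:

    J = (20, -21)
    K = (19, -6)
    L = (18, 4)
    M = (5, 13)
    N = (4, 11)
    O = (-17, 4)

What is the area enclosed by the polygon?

580

Apply the shoelace (surveyor's) formula: 2A = Σ (x_i·y_{i+1} − x_{i+1}·y_i), indices taken mod 6.
Cross-terms: 279, 184, 214, 3, 203, 277  ⇒  Σ = 1160
Area = |Σ|/2 = 580.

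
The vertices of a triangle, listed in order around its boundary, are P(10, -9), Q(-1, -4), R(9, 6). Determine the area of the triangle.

Σ = (-49) + (30) + (-141) = -160
Area = |Σ|/2 = 80.

80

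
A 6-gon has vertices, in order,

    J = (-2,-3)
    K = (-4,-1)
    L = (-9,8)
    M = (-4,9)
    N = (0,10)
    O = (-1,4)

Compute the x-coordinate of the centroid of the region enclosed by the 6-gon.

Apply the shoelace (surveyor's) formula. First the cross-terms c_i = x_i·y_{i+1} − x_{i+1}·y_i:
  -10, -41, -49, -40, 10, 11  ⇒  2A = -119, A = -59.5.
Then Σ (x_i + x_{i+1})·c_i = 1347, so x̄ = 1347 / (6·(-59.5)) = -449/119.

-449/119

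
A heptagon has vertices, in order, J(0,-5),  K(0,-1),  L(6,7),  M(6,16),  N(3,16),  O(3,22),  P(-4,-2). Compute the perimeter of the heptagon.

|JK| = √((0)² + (4)²) = √16 = 4
|KL| = √((6)² + (8)²) = √100 = 10
|LM| = √((0)² + (9)²) = √81 = 9
|MN| = √((-3)² + (0)²) = √9 = 3
|NO| = √((0)² + (6)²) = √36 = 6
|OP| = √((-7)² + (-24)²) = √625 = 25
|PJ| = √((4)² + (-3)²) = √25 = 5
Perimeter = 4 + 10 + 9 + 3 + 6 + 25 + 5 = 62.

62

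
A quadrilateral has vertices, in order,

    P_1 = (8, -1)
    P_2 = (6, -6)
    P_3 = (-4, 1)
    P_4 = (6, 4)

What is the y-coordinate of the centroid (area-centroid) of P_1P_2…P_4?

Apply the shoelace formula. First the cross-terms c_i = x_i·y_{i+1} − x_{i+1}·y_i:
  -42, -18, -22, -38  ⇒  2A = -120, A = -60.
Then Σ (y_i + y_{i+1})·c_i = 160, so ȳ = 160 / (6·(-60)) = -4/9.

-4/9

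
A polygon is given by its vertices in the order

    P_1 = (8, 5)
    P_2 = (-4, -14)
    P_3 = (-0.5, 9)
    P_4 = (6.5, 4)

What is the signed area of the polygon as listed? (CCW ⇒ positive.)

Σ = (-92) + (-43) + (-60.5) + (0.5) = -195
Signed area = Σ/2 = -97.5 (negative ⇒ clockwise traversal).

-97.5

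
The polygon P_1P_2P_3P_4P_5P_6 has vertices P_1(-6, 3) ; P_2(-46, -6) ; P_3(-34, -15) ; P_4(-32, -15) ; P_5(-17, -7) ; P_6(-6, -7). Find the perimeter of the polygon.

96

|P_1P_2| = √((-40)² + (-9)²) = √1681 = 41
|P_2P_3| = √((12)² + (-9)²) = √225 = 15
|P_3P_4| = √((2)² + (0)²) = √4 = 2
|P_4P_5| = √((15)² + (8)²) = √289 = 17
|P_5P_6| = √((11)² + (0)²) = √121 = 11
|P_6P_1| = √((0)² + (10)²) = √100 = 10
Perimeter = 41 + 15 + 2 + 17 + 11 + 10 = 96.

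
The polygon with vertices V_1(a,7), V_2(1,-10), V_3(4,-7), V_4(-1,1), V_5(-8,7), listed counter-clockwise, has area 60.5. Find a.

Write out the shoelace sum; only the two edges meeting at V_1 involve a:
2·Area = [((-8)·7 − a·7) + (a·(-10) − 1·7)] + 31
       = -17·a + -32 = 121
⇒ a = -9.

-9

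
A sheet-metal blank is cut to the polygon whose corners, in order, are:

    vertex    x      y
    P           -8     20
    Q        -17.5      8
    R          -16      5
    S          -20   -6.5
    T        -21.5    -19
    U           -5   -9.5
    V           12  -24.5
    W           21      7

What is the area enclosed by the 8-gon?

1095.5

Cross-terms: 286, 40.5, 204, 240.25, 109.25, 236.5, 598.5, 476  ⇒  Σ = 2191
Area = |Σ|/2 = 1095.5.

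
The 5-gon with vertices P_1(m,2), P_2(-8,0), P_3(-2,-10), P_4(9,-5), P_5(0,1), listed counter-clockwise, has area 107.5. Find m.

-10

The doubled signed area Σ (x_i y_{i+1} − x_{i+1} y_i) is linear in m.
With m=0 it equals 205; the coefficient of m is -1 (from the two edges through P_1).
So -1·m + 205 = 2·107.5 = 215 ⇒ m = -10.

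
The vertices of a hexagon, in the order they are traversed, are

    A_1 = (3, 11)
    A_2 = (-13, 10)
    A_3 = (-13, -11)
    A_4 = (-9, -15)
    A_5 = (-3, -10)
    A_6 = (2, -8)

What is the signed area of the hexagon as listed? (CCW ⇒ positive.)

Σ = (173) + (273) + (96) + (45) + (44) + (46) = 677
Signed area = Σ/2 = 338.5 (positive ⇒ counter-clockwise traversal).

338.5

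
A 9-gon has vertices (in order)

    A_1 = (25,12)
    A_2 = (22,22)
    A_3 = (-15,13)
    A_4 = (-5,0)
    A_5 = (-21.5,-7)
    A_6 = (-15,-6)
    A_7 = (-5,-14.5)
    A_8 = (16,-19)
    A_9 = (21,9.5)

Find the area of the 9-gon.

Apply the shoelace (surveyor's) formula: 2A = Σ (x_i·y_{i+1} − x_{i+1}·y_i), indices taken mod 9.
Cross-terms: 286, 616, 65, 35, 24, 187.5, 327, 551, 14.5  ⇒  Σ = 2106
Area = |Σ|/2 = 1053.

1053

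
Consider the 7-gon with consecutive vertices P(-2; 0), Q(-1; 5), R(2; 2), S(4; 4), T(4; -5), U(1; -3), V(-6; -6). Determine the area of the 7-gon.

Apply the surveyor's formula: 2A = Σ (x_i·y_{i+1} − x_{i+1}·y_i), indices taken mod 7.
Cross-terms: -10, -12, 0, -36, -7, -24, -12  ⇒  Σ = -101
Area = |Σ|/2 = 50.5.

50.5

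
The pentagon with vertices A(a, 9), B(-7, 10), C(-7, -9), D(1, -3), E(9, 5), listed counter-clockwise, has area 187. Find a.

7

Write out the shoelace sum; only the two edges meeting at A involve a:
2·Area = [(9·9 − a·5) + (a·10 − (-7)·9)] + 195
       = 5·a + 339 = 374
⇒ a = 7.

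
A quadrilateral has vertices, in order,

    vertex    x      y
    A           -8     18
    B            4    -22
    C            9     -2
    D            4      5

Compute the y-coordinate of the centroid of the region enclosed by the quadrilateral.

-83/51

Apply the shoelace formula. First the cross-terms c_i = x_i·y_{i+1} − x_{i+1}·y_i:
  104, 190, 53, 112  ⇒  2A = 459, A = 229.5.
Then Σ (y_i + y_{i+1})·c_i = -2241, so ȳ = -2241 / (6·229.5) = -83/51.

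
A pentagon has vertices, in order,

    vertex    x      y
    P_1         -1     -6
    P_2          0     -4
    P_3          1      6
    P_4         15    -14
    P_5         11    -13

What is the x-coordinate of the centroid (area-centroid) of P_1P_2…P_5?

Apply the shoelace (surveyor's) formula. First the cross-terms c_i = x_i·y_{i+1} − x_{i+1}·y_i:
  4, 4, -104, -41, -79  ⇒  2A = -216, A = -108.
Then Σ (x_i + x_{i+1})·c_i = -3520, so x̄ = -3520 / (6·(-108)) = 440/81.

440/81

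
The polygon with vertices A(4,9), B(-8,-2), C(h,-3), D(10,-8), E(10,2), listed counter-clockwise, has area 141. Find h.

3

Write out the shoelace sum; only the two edges meeting at C involve h:
2·Area = [((-8)·(-3) − h·(-2)) + (h·(-8) − 10·(-3))] + 246
       = -6·h + 300 = 282
⇒ h = 3.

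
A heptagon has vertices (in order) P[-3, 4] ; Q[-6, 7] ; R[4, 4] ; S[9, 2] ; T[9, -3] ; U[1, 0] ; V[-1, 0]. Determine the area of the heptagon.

61.5

Apply Gauss's area formula: 2A = Σ (x_i·y_{i+1} − x_{i+1}·y_i), indices taken mod 7.
Σ = (3) + (-52) + (-28) + (-45) + (3) + (0) + (-4) = -123
Area = |Σ|/2 = 61.5.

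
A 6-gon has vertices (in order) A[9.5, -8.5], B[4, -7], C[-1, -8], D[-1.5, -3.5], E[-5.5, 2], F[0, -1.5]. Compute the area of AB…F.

39.875

Σ = (-32.5) + (-39) + (-8.5) + (-22.25) + (8.25) + (14.25) = -79.75
Area = |Σ|/2 = 39.875.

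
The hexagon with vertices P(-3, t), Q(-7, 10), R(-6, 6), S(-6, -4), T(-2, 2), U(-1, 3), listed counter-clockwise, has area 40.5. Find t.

8

The doubled signed area Σ (x_i y_{i+1} − x_{i+1} y_i) is linear in t.
With t=0 it equals 33; the coefficient of t is 6 (from the two edges through P).
So 6·t + 33 = 2·40.5 = 81 ⇒ t = 8.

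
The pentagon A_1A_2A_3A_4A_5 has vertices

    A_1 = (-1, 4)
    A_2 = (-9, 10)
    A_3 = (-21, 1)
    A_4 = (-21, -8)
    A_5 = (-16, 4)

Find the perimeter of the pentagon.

62

|A_1A_2| = √((-8)² + (6)²) = √100 = 10
|A_2A_3| = √((-12)² + (-9)²) = √225 = 15
|A_3A_4| = √((0)² + (-9)²) = √81 = 9
|A_4A_5| = √((5)² + (12)²) = √169 = 13
|A_5A_1| = √((15)² + (0)²) = √225 = 15
Perimeter = 10 + 15 + 9 + 13 + 15 = 62.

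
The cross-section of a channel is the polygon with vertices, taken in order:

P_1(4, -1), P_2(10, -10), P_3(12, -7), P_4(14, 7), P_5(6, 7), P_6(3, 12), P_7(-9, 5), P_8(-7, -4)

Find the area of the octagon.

Apply the shoelace (surveyor's) formula: 2A = Σ (x_i·y_{i+1} − x_{i+1}·y_i), indices taken mod 8.
Σ = (-30) + (50) + (182) + (56) + (51) + (123) + (71) + (23) = 526
Area = |Σ|/2 = 263.

263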